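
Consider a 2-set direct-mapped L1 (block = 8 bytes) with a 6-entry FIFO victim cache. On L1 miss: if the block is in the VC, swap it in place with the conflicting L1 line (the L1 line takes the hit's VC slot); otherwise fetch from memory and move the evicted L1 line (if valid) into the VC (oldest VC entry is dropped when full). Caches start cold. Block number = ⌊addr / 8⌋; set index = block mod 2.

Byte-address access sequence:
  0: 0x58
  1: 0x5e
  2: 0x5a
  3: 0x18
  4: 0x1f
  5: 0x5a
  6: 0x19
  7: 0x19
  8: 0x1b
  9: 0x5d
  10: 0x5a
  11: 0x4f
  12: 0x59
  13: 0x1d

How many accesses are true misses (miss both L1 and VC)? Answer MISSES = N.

0: 0x58 (blk 11, set 1) → MISS  vc=[]
1: 0x5e (blk 11, set 1) → L1-HIT  vc=[]
2: 0x5a (blk 11, set 1) → L1-HIT  vc=[]
3: 0x18 (blk 3, set 1) → MISS  vc=[11]
4: 0x1f (blk 3, set 1) → L1-HIT  vc=[11]
5: 0x5a (blk 11, set 1) → VC-HIT  vc=[3]
6: 0x19 (blk 3, set 1) → VC-HIT  vc=[11]
7: 0x19 (blk 3, set 1) → L1-HIT  vc=[11]
8: 0x1b (blk 3, set 1) → L1-HIT  vc=[11]
9: 0x5d (blk 11, set 1) → VC-HIT  vc=[3]
10: 0x5a (blk 11, set 1) → L1-HIT  vc=[3]
11: 0x4f (blk 9, set 1) → MISS  vc=[3, 11]
12: 0x59 (blk 11, set 1) → VC-HIT  vc=[3, 9]
13: 0x1d (blk 3, set 1) → VC-HIT  vc=[11, 9]

MISSES = 3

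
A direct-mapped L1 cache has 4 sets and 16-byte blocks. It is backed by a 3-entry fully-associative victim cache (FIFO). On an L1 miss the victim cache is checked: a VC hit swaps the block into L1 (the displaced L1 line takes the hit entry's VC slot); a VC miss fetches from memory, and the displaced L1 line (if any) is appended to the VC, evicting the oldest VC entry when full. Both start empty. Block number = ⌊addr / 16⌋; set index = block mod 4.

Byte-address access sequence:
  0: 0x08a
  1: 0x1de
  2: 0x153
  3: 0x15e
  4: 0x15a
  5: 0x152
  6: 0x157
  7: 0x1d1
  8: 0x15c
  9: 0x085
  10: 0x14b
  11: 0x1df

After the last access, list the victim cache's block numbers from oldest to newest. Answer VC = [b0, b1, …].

VC = [21, 8]

0: 0x8a (blk 8, set 0) → MISS  vc=[]
1: 0x1de (blk 29, set 1) → MISS  vc=[]
2: 0x153 (blk 21, set 1) → MISS  vc=[29]
3: 0x15e (blk 21, set 1) → L1-HIT  vc=[29]
4: 0x15a (blk 21, set 1) → L1-HIT  vc=[29]
5: 0x152 (blk 21, set 1) → L1-HIT  vc=[29]
6: 0x157 (blk 21, set 1) → L1-HIT  vc=[29]
7: 0x1d1 (blk 29, set 1) → VC-HIT  vc=[21]
8: 0x15c (blk 21, set 1) → VC-HIT  vc=[29]
9: 0x85 (blk 8, set 0) → L1-HIT  vc=[29]
10: 0x14b (blk 20, set 0) → MISS  vc=[29, 8]
11: 0x1df (blk 29, set 1) → VC-HIT  vc=[21, 8]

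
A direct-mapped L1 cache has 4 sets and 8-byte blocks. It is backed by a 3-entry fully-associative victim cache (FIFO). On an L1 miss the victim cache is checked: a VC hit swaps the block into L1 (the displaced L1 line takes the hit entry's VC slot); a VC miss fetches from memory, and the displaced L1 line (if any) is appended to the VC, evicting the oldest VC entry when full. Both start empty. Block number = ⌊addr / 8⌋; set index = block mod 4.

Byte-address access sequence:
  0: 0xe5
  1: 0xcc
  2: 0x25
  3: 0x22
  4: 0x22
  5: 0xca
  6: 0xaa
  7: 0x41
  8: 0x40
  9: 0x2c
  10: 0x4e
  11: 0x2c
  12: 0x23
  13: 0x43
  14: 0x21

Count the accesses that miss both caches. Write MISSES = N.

#0 0xe5→b28/s0 MISS; vc=[]
#1 0xcc→b25/s1 MISS; vc=[]
#2 0x25→b4/s0 MISS; vc=[28]
#3 0x22→b4/s0 L1-HIT; vc=[28]
#4 0x22→b4/s0 L1-HIT; vc=[28]
#5 0xca→b25/s1 L1-HIT; vc=[28]
#6 0xaa→b21/s1 MISS; vc=[28,25]
#7 0x41→b8/s0 MISS; vc=[28,25,4]
#8 0x40→b8/s0 L1-HIT; vc=[28,25,4]
#9 0x2c→b5/s1 MISS; vc=[25,4,21]
#10 0x4e→b9/s1 MISS; vc=[4,21,5]
#11 0x2c→b5/s1 VC-HIT; vc=[4,21,9]
#12 0x23→b4/s0 VC-HIT; vc=[8,21,9]
#13 0x43→b8/s0 VC-HIT; vc=[4,21,9]
#14 0x21→b4/s0 VC-HIT; vc=[8,21,9]

MISSES = 7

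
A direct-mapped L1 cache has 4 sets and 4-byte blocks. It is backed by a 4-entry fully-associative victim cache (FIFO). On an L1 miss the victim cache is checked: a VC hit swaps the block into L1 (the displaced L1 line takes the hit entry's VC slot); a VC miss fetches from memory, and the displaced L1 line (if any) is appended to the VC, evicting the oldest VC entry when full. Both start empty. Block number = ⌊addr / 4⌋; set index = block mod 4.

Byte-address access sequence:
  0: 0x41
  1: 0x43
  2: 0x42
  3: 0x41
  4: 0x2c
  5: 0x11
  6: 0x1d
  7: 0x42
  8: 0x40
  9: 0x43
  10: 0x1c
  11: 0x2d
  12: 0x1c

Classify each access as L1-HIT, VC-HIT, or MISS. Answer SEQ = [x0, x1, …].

SEQ = [MISS, L1-HIT, L1-HIT, L1-HIT, MISS, MISS, MISS, VC-HIT, L1-HIT, L1-HIT, L1-HIT, VC-HIT, VC-HIT]

0: 0x41 (blk 16, set 0) → MISS  vc=[]
1: 0x43 (blk 16, set 0) → L1-HIT  vc=[]
2: 0x42 (blk 16, set 0) → L1-HIT  vc=[]
3: 0x41 (blk 16, set 0) → L1-HIT  vc=[]
4: 0x2c (blk 11, set 3) → MISS  vc=[]
5: 0x11 (blk 4, set 0) → MISS  vc=[16]
6: 0x1d (blk 7, set 3) → MISS  vc=[16, 11]
7: 0x42 (blk 16, set 0) → VC-HIT  vc=[4, 11]
8: 0x40 (blk 16, set 0) → L1-HIT  vc=[4, 11]
9: 0x43 (blk 16, set 0) → L1-HIT  vc=[4, 11]
10: 0x1c (blk 7, set 3) → L1-HIT  vc=[4, 11]
11: 0x2d (blk 11, set 3) → VC-HIT  vc=[4, 7]
12: 0x1c (blk 7, set 3) → VC-HIT  vc=[4, 11]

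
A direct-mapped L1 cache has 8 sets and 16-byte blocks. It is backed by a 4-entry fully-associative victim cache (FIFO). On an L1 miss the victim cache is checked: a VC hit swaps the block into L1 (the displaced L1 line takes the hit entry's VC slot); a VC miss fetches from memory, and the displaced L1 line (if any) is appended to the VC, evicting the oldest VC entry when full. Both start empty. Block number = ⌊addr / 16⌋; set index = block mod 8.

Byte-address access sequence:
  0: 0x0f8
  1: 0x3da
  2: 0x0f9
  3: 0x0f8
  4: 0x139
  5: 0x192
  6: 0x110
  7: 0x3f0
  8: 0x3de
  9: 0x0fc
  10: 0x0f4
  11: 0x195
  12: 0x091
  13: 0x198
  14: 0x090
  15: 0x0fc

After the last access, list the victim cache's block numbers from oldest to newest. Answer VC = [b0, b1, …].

  [0] addr=0xf8 blk=15 s=7: MISS | VC []
  [1] addr=0x3da blk=61 s=5: MISS | VC []
  [2] addr=0xf9 blk=15 s=7: L1-HIT | VC []
  [3] addr=0xf8 blk=15 s=7: L1-HIT | VC []
  [4] addr=0x139 blk=19 s=3: MISS | VC []
  [5] addr=0x192 blk=25 s=1: MISS | VC []
  [6] addr=0x110 blk=17 s=1: MISS | VC [25]
  [7] addr=0x3f0 blk=63 s=7: MISS | VC [25, 15]
  [8] addr=0x3de blk=61 s=5: L1-HIT | VC [25, 15]
  [9] addr=0xfc blk=15 s=7: VC-HIT | VC [25, 63]
  [10] addr=0xf4 blk=15 s=7: L1-HIT | VC [25, 63]
  [11] addr=0x195 blk=25 s=1: VC-HIT | VC [17, 63]
  [12] addr=0x91 blk=9 s=1: MISS | VC [17, 63, 25]
  [13] addr=0x198 blk=25 s=1: VC-HIT | VC [17, 63, 9]
  [14] addr=0x90 blk=9 s=1: VC-HIT | VC [17, 63, 25]
  [15] addr=0xfc blk=15 s=7: L1-HIT | VC [17, 63, 25]

VC = [17, 63, 25]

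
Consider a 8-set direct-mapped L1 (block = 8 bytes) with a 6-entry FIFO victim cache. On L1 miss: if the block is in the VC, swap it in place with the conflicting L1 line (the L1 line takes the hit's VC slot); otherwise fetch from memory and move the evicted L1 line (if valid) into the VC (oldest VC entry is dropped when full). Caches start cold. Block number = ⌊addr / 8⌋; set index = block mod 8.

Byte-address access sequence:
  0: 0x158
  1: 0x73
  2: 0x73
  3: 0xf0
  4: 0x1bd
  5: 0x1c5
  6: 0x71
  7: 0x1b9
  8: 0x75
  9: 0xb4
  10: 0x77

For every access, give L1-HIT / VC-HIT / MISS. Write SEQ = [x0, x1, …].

  [0] addr=0x158 blk=43 s=3: MISS | VC []
  [1] addr=0x73 blk=14 s=6: MISS | VC []
  [2] addr=0x73 blk=14 s=6: L1-HIT | VC []
  [3] addr=0xf0 blk=30 s=6: MISS | VC [14]
  [4] addr=0x1bd blk=55 s=7: MISS | VC [14]
  [5] addr=0x1c5 blk=56 s=0: MISS | VC [14]
  [6] addr=0x71 blk=14 s=6: VC-HIT | VC [30]
  [7] addr=0x1b9 blk=55 s=7: L1-HIT | VC [30]
  [8] addr=0x75 blk=14 s=6: L1-HIT | VC [30]
  [9] addr=0xb4 blk=22 s=6: MISS | VC [30, 14]
  [10] addr=0x77 blk=14 s=6: VC-HIT | VC [30, 22]

SEQ = [MISS, MISS, L1-HIT, MISS, MISS, MISS, VC-HIT, L1-HIT, L1-HIT, MISS, VC-HIT]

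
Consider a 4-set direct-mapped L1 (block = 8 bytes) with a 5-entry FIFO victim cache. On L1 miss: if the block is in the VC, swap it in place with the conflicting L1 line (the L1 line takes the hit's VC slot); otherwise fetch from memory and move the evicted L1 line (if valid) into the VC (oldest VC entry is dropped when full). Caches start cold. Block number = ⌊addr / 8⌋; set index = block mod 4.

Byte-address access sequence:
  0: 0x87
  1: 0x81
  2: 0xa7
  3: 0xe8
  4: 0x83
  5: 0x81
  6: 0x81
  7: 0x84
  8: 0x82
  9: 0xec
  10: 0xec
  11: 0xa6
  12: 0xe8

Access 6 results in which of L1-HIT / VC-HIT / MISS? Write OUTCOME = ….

OUTCOME = L1-HIT

  [0] addr=0x87 blk=16 s=0: MISS | VC []
  [1] addr=0x81 blk=16 s=0: L1-HIT | VC []
  [2] addr=0xa7 blk=20 s=0: MISS | VC [16]
  [3] addr=0xe8 blk=29 s=1: MISS | VC [16]
  [4] addr=0x83 blk=16 s=0: VC-HIT | VC [20]
  [5] addr=0x81 blk=16 s=0: L1-HIT | VC [20]
  [6] addr=0x81 blk=16 s=0: L1-HIT | VC [20]
  [7] addr=0x84 blk=16 s=0: L1-HIT | VC [20]
  [8] addr=0x82 blk=16 s=0: L1-HIT | VC [20]
  [9] addr=0xec blk=29 s=1: L1-HIT | VC [20]
  [10] addr=0xec blk=29 s=1: L1-HIT | VC [20]
  [11] addr=0xa6 blk=20 s=0: VC-HIT | VC [16]
  [12] addr=0xe8 blk=29 s=1: L1-HIT | VC [16]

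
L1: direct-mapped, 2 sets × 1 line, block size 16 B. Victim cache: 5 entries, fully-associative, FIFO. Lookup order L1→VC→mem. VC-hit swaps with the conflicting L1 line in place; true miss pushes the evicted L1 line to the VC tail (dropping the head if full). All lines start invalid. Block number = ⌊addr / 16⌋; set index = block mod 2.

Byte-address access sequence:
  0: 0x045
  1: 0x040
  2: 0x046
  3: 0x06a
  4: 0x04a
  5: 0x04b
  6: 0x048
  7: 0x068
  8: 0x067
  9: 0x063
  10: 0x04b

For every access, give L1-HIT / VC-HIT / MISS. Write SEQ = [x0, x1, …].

SEQ = [MISS, L1-HIT, L1-HIT, MISS, VC-HIT, L1-HIT, L1-HIT, VC-HIT, L1-HIT, L1-HIT, VC-HIT]

#0 0x45→b4/s0 MISS; vc=[]
#1 0x40→b4/s0 L1-HIT; vc=[]
#2 0x46→b4/s0 L1-HIT; vc=[]
#3 0x6a→b6/s0 MISS; vc=[4]
#4 0x4a→b4/s0 VC-HIT; vc=[6]
#5 0x4b→b4/s0 L1-HIT; vc=[6]
#6 0x48→b4/s0 L1-HIT; vc=[6]
#7 0x68→b6/s0 VC-HIT; vc=[4]
#8 0x67→b6/s0 L1-HIT; vc=[4]
#9 0x63→b6/s0 L1-HIT; vc=[4]
#10 0x4b→b4/s0 VC-HIT; vc=[6]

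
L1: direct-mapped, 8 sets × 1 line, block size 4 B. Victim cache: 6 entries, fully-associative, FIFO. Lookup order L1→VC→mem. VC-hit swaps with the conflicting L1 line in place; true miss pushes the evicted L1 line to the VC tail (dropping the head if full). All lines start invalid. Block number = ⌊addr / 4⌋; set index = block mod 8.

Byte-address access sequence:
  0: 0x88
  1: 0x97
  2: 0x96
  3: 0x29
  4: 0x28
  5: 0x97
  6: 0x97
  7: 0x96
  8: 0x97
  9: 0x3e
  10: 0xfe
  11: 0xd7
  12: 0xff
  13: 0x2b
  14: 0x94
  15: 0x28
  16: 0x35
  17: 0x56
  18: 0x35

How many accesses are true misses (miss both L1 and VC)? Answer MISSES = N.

MISSES = 8

0: 0x88 (blk 34, set 2) → MISS  vc=[]
1: 0x97 (blk 37, set 5) → MISS  vc=[]
2: 0x96 (blk 37, set 5) → L1-HIT  vc=[]
3: 0x29 (blk 10, set 2) → MISS  vc=[34]
4: 0x28 (blk 10, set 2) → L1-HIT  vc=[34]
5: 0x97 (blk 37, set 5) → L1-HIT  vc=[34]
6: 0x97 (blk 37, set 5) → L1-HIT  vc=[34]
7: 0x96 (blk 37, set 5) → L1-HIT  vc=[34]
8: 0x97 (blk 37, set 5) → L1-HIT  vc=[34]
9: 0x3e (blk 15, set 7) → MISS  vc=[34]
10: 0xfe (blk 63, set 7) → MISS  vc=[34, 15]
11: 0xd7 (blk 53, set 5) → MISS  vc=[34, 15, 37]
12: 0xff (blk 63, set 7) → L1-HIT  vc=[34, 15, 37]
13: 0x2b (blk 10, set 2) → L1-HIT  vc=[34, 15, 37]
14: 0x94 (blk 37, set 5) → VC-HIT  vc=[34, 15, 53]
15: 0x28 (blk 10, set 2) → L1-HIT  vc=[34, 15, 53]
16: 0x35 (blk 13, set 5) → MISS  vc=[34, 15, 53, 37]
17: 0x56 (blk 21, set 5) → MISS  vc=[34, 15, 53, 37, 13]
18: 0x35 (blk 13, set 5) → VC-HIT  vc=[34, 15, 53, 37, 21]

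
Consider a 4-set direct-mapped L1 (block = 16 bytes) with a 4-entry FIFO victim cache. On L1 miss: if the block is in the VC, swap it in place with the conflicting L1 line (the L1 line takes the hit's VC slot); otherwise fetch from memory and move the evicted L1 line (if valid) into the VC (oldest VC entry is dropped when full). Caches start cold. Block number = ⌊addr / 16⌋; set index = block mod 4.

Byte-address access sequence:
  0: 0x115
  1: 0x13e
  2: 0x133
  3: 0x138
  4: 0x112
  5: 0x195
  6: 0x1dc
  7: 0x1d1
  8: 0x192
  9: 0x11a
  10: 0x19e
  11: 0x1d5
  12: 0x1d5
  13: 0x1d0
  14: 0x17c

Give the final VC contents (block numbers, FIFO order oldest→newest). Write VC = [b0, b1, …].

  [0] addr=0x115 blk=17 s=1: MISS | VC []
  [1] addr=0x13e blk=19 s=3: MISS | VC []
  [2] addr=0x133 blk=19 s=3: L1-HIT | VC []
  [3] addr=0x138 blk=19 s=3: L1-HIT | VC []
  [4] addr=0x112 blk=17 s=1: L1-HIT | VC []
  [5] addr=0x195 blk=25 s=1: MISS | VC [17]
  [6] addr=0x1dc blk=29 s=1: MISS | VC [17, 25]
  [7] addr=0x1d1 blk=29 s=1: L1-HIT | VC [17, 25]
  [8] addr=0x192 blk=25 s=1: VC-HIT | VC [17, 29]
  [9] addr=0x11a blk=17 s=1: VC-HIT | VC [25, 29]
  [10] addr=0x19e blk=25 s=1: VC-HIT | VC [17, 29]
  [11] addr=0x1d5 blk=29 s=1: VC-HIT | VC [17, 25]
  [12] addr=0x1d5 blk=29 s=1: L1-HIT | VC [17, 25]
  [13] addr=0x1d0 blk=29 s=1: L1-HIT | VC [17, 25]
  [14] addr=0x17c blk=23 s=3: MISS | VC [17, 25, 19]

VC = [17, 25, 19]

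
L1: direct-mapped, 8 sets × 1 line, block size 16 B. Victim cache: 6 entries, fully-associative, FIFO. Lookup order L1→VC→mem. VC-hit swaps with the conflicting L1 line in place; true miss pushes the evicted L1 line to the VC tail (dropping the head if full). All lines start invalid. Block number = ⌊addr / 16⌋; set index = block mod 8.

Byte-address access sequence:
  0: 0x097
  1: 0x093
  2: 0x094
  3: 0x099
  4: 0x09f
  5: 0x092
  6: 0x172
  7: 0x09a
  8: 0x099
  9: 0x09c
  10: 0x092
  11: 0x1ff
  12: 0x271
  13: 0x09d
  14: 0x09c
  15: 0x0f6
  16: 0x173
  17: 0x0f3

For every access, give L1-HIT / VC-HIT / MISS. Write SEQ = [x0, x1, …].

SEQ = [MISS, L1-HIT, L1-HIT, L1-HIT, L1-HIT, L1-HIT, MISS, L1-HIT, L1-HIT, L1-HIT, L1-HIT, MISS, MISS, L1-HIT, L1-HIT, MISS, VC-HIT, VC-HIT]

#0 0x97→b9/s1 MISS; vc=[]
#1 0x93→b9/s1 L1-HIT; vc=[]
#2 0x94→b9/s1 L1-HIT; vc=[]
#3 0x99→b9/s1 L1-HIT; vc=[]
#4 0x9f→b9/s1 L1-HIT; vc=[]
#5 0x92→b9/s1 L1-HIT; vc=[]
#6 0x172→b23/s7 MISS; vc=[]
#7 0x9a→b9/s1 L1-HIT; vc=[]
#8 0x99→b9/s1 L1-HIT; vc=[]
#9 0x9c→b9/s1 L1-HIT; vc=[]
#10 0x92→b9/s1 L1-HIT; vc=[]
#11 0x1ff→b31/s7 MISS; vc=[23]
#12 0x271→b39/s7 MISS; vc=[23,31]
#13 0x9d→b9/s1 L1-HIT; vc=[23,31]
#14 0x9c→b9/s1 L1-HIT; vc=[23,31]
#15 0xf6→b15/s7 MISS; vc=[23,31,39]
#16 0x173→b23/s7 VC-HIT; vc=[15,31,39]
#17 0xf3→b15/s7 VC-HIT; vc=[23,31,39]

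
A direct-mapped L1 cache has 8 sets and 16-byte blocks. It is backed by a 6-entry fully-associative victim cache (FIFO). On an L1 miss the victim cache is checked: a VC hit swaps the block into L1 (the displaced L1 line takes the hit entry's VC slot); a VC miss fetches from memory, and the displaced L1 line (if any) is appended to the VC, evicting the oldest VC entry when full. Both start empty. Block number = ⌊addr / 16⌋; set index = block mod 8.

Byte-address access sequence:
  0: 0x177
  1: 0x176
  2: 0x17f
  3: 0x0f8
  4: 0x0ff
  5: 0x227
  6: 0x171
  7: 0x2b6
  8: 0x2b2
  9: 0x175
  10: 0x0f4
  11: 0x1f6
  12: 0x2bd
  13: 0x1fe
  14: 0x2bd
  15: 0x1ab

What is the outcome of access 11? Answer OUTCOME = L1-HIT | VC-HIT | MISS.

0: 0x177 (blk 23, set 7) → MISS  vc=[]
1: 0x176 (blk 23, set 7) → L1-HIT  vc=[]
2: 0x17f (blk 23, set 7) → L1-HIT  vc=[]
3: 0xf8 (blk 15, set 7) → MISS  vc=[23]
4: 0xff (blk 15, set 7) → L1-HIT  vc=[23]
5: 0x227 (blk 34, set 2) → MISS  vc=[23]
6: 0x171 (blk 23, set 7) → VC-HIT  vc=[15]
7: 0x2b6 (blk 43, set 3) → MISS  vc=[15]
8: 0x2b2 (blk 43, set 3) → L1-HIT  vc=[15]
9: 0x175 (blk 23, set 7) → L1-HIT  vc=[15]
10: 0xf4 (blk 15, set 7) → VC-HIT  vc=[23]
11: 0x1f6 (blk 31, set 7) → MISS  vc=[23, 15]
12: 0x2bd (blk 43, set 3) → L1-HIT  vc=[23, 15]
13: 0x1fe (blk 31, set 7) → L1-HIT  vc=[23, 15]
14: 0x2bd (blk 43, set 3) → L1-HIT  vc=[23, 15]
15: 0x1ab (blk 26, set 2) → MISS  vc=[23, 15, 34]

OUTCOME = MISS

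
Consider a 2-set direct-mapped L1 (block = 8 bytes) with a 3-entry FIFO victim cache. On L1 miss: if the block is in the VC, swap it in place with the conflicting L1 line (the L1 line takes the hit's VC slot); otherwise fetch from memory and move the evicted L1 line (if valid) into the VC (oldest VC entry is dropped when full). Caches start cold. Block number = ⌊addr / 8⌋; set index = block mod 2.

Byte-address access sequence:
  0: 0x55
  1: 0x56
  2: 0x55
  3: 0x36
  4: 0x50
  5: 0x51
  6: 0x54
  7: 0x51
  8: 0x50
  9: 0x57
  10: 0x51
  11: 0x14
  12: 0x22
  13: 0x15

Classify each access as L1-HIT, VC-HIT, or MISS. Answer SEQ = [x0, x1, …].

SEQ = [MISS, L1-HIT, L1-HIT, MISS, VC-HIT, L1-HIT, L1-HIT, L1-HIT, L1-HIT, L1-HIT, L1-HIT, MISS, MISS, VC-HIT]

0: 0x55 (blk 10, set 0) → MISS  vc=[]
1: 0x56 (blk 10, set 0) → L1-HIT  vc=[]
2: 0x55 (blk 10, set 0) → L1-HIT  vc=[]
3: 0x36 (blk 6, set 0) → MISS  vc=[10]
4: 0x50 (blk 10, set 0) → VC-HIT  vc=[6]
5: 0x51 (blk 10, set 0) → L1-HIT  vc=[6]
6: 0x54 (blk 10, set 0) → L1-HIT  vc=[6]
7: 0x51 (blk 10, set 0) → L1-HIT  vc=[6]
8: 0x50 (blk 10, set 0) → L1-HIT  vc=[6]
9: 0x57 (blk 10, set 0) → L1-HIT  vc=[6]
10: 0x51 (blk 10, set 0) → L1-HIT  vc=[6]
11: 0x14 (blk 2, set 0) → MISS  vc=[6, 10]
12: 0x22 (blk 4, set 0) → MISS  vc=[6, 10, 2]
13: 0x15 (blk 2, set 0) → VC-HIT  vc=[6, 10, 4]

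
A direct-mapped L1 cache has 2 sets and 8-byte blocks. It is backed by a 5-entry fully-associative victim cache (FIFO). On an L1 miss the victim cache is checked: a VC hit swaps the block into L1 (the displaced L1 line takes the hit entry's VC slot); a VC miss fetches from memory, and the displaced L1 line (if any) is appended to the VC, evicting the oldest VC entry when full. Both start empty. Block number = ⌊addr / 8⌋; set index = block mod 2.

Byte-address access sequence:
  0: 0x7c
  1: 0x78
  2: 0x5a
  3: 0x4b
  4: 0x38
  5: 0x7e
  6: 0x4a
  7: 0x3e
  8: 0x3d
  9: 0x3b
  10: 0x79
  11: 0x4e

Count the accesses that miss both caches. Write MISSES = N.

MISSES = 4

  [0] addr=0x7c blk=15 s=1: MISS | VC []
  [1] addr=0x78 blk=15 s=1: L1-HIT | VC []
  [2] addr=0x5a blk=11 s=1: MISS | VC [15]
  [3] addr=0x4b blk=9 s=1: MISS | VC [15, 11]
  [4] addr=0x38 blk=7 s=1: MISS | VC [15, 11, 9]
  [5] addr=0x7e blk=15 s=1: VC-HIT | VC [7, 11, 9]
  [6] addr=0x4a blk=9 s=1: VC-HIT | VC [7, 11, 15]
  [7] addr=0x3e blk=7 s=1: VC-HIT | VC [9, 11, 15]
  [8] addr=0x3d blk=7 s=1: L1-HIT | VC [9, 11, 15]
  [9] addr=0x3b blk=7 s=1: L1-HIT | VC [9, 11, 15]
  [10] addr=0x79 blk=15 s=1: VC-HIT | VC [9, 11, 7]
  [11] addr=0x4e blk=9 s=1: VC-HIT | VC [15, 11, 7]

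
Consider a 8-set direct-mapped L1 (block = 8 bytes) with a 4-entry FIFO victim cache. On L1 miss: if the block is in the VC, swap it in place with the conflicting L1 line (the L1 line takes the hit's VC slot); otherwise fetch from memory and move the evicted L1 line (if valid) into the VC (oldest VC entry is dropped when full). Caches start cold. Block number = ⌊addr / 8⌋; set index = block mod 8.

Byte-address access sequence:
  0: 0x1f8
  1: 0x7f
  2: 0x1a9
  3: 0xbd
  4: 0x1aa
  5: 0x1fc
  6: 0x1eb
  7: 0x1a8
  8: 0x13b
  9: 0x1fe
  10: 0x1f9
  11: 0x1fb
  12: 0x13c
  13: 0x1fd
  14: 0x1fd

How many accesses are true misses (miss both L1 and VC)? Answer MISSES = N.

MISSES = 6

0: 0x1f8 (blk 63, set 7) → MISS  vc=[]
1: 0x7f (blk 15, set 7) → MISS  vc=[63]
2: 0x1a9 (blk 53, set 5) → MISS  vc=[63]
3: 0xbd (blk 23, set 7) → MISS  vc=[63, 15]
4: 0x1aa (blk 53, set 5) → L1-HIT  vc=[63, 15]
5: 0x1fc (blk 63, set 7) → VC-HIT  vc=[23, 15]
6: 0x1eb (blk 61, set 5) → MISS  vc=[23, 15, 53]
7: 0x1a8 (blk 53, set 5) → VC-HIT  vc=[23, 15, 61]
8: 0x13b (blk 39, set 7) → MISS  vc=[23, 15, 61, 63]
9: 0x1fe (blk 63, set 7) → VC-HIT  vc=[23, 15, 61, 39]
10: 0x1f9 (blk 63, set 7) → L1-HIT  vc=[23, 15, 61, 39]
11: 0x1fb (blk 63, set 7) → L1-HIT  vc=[23, 15, 61, 39]
12: 0x13c (blk 39, set 7) → VC-HIT  vc=[23, 15, 61, 63]
13: 0x1fd (blk 63, set 7) → VC-HIT  vc=[23, 15, 61, 39]
14: 0x1fd (blk 63, set 7) → L1-HIT  vc=[23, 15, 61, 39]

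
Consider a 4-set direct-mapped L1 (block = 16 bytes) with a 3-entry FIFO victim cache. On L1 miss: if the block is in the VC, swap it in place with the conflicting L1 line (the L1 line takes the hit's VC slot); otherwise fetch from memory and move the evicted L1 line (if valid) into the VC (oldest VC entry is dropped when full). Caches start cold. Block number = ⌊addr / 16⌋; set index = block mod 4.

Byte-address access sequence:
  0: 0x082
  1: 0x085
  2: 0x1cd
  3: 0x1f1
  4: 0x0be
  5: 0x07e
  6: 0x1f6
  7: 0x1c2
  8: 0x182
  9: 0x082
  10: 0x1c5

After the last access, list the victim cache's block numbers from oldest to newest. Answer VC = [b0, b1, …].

  [0] addr=0x82 blk=8 s=0: MISS | VC []
  [1] addr=0x85 blk=8 s=0: L1-HIT | VC []
  [2] addr=0x1cd blk=28 s=0: MISS | VC [8]
  [3] addr=0x1f1 blk=31 s=3: MISS | VC [8]
  [4] addr=0xbe blk=11 s=3: MISS | VC [8, 31]
  [5] addr=0x7e blk=7 s=3: MISS | VC [8, 31, 11]
  [6] addr=0x1f6 blk=31 s=3: VC-HIT | VC [8, 7, 11]
  [7] addr=0x1c2 blk=28 s=0: L1-HIT | VC [8, 7, 11]
  [8] addr=0x182 blk=24 s=0: MISS | VC [7, 11, 28]
  [9] addr=0x82 blk=8 s=0: MISS | VC [11, 28, 24]
  [10] addr=0x1c5 blk=28 s=0: VC-HIT | VC [11, 8, 24]

VC = [11, 8, 24]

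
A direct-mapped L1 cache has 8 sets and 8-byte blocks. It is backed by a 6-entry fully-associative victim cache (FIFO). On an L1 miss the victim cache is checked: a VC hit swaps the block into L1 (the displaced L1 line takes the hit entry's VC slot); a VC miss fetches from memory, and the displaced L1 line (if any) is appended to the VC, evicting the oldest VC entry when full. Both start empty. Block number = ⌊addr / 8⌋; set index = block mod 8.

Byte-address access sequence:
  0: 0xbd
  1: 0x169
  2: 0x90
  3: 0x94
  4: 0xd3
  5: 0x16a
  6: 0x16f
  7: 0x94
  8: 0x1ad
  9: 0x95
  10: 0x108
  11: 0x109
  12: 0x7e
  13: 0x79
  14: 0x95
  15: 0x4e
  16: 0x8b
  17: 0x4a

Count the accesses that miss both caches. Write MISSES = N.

  [0] addr=0xbd blk=23 s=7: MISS | VC []
  [1] addr=0x169 blk=45 s=5: MISS | VC []
  [2] addr=0x90 blk=18 s=2: MISS | VC []
  [3] addr=0x94 blk=18 s=2: L1-HIT | VC []
  [4] addr=0xd3 blk=26 s=2: MISS | VC [18]
  [5] addr=0x16a blk=45 s=5: L1-HIT | VC [18]
  [6] addr=0x16f blk=45 s=5: L1-HIT | VC [18]
  [7] addr=0x94 blk=18 s=2: VC-HIT | VC [26]
  [8] addr=0x1ad blk=53 s=5: MISS | VC [26, 45]
  [9] addr=0x95 blk=18 s=2: L1-HIT | VC [26, 45]
  [10] addr=0x108 blk=33 s=1: MISS | VC [26, 45]
  [11] addr=0x109 blk=33 s=1: L1-HIT | VC [26, 45]
  [12] addr=0x7e blk=15 s=7: MISS | VC [26, 45, 23]
  [13] addr=0x79 blk=15 s=7: L1-HIT | VC [26, 45, 23]
  [14] addr=0x95 blk=18 s=2: L1-HIT | VC [26, 45, 23]
  [15] addr=0x4e blk=9 s=1: MISS | VC [26, 45, 23, 33]
  [16] addr=0x8b blk=17 s=1: MISS | VC [26, 45, 23, 33, 9]
  [17] addr=0x4a blk=9 s=1: VC-HIT | VC [26, 45, 23, 33, 17]

MISSES = 9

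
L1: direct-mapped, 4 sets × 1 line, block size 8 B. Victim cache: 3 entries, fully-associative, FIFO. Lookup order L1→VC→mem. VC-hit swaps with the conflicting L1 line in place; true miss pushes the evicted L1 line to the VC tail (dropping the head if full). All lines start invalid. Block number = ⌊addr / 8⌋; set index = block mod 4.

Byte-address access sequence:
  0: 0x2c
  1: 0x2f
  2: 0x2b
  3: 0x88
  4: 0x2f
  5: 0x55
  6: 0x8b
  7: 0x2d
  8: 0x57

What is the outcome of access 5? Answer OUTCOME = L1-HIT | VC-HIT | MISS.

OUTCOME = MISS

#0 0x2c→b5/s1 MISS; vc=[]
#1 0x2f→b5/s1 L1-HIT; vc=[]
#2 0x2b→b5/s1 L1-HIT; vc=[]
#3 0x88→b17/s1 MISS; vc=[5]
#4 0x2f→b5/s1 VC-HIT; vc=[17]
#5 0x55→b10/s2 MISS; vc=[17]
#6 0x8b→b17/s1 VC-HIT; vc=[5]
#7 0x2d→b5/s1 VC-HIT; vc=[17]
#8 0x57→b10/s2 L1-HIT; vc=[17]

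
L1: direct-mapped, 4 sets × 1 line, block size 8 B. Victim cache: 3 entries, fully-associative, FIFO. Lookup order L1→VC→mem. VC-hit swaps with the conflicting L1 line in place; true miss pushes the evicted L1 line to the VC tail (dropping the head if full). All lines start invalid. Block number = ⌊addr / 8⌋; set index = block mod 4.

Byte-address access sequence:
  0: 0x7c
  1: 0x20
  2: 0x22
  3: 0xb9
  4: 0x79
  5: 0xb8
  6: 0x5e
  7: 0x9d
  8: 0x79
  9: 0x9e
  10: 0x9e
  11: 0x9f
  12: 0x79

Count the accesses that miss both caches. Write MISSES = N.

MISSES = 5

0: 0x7c (blk 15, set 3) → MISS  vc=[]
1: 0x20 (blk 4, set 0) → MISS  vc=[]
2: 0x22 (blk 4, set 0) → L1-HIT  vc=[]
3: 0xb9 (blk 23, set 3) → MISS  vc=[15]
4: 0x79 (blk 15, set 3) → VC-HIT  vc=[23]
5: 0xb8 (blk 23, set 3) → VC-HIT  vc=[15]
6: 0x5e (blk 11, set 3) → MISS  vc=[15, 23]
7: 0x9d (blk 19, set 3) → MISS  vc=[15, 23, 11]
8: 0x79 (blk 15, set 3) → VC-HIT  vc=[19, 23, 11]
9: 0x9e (blk 19, set 3) → VC-HIT  vc=[15, 23, 11]
10: 0x9e (blk 19, set 3) → L1-HIT  vc=[15, 23, 11]
11: 0x9f (blk 19, set 3) → L1-HIT  vc=[15, 23, 11]
12: 0x79 (blk 15, set 3) → VC-HIT  vc=[19, 23, 11]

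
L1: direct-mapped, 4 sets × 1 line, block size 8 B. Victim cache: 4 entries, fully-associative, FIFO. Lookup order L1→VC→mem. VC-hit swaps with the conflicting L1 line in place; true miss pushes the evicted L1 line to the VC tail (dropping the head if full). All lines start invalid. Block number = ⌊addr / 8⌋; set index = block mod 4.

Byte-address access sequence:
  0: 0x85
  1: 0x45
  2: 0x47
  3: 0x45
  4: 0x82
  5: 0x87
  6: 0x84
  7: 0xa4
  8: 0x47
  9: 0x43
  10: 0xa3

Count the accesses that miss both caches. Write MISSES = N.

MISSES = 3

0: 0x85 (blk 16, set 0) → MISS  vc=[]
1: 0x45 (blk 8, set 0) → MISS  vc=[16]
2: 0x47 (blk 8, set 0) → L1-HIT  vc=[16]
3: 0x45 (blk 8, set 0) → L1-HIT  vc=[16]
4: 0x82 (blk 16, set 0) → VC-HIT  vc=[8]
5: 0x87 (blk 16, set 0) → L1-HIT  vc=[8]
6: 0x84 (blk 16, set 0) → L1-HIT  vc=[8]
7: 0xa4 (blk 20, set 0) → MISS  vc=[8, 16]
8: 0x47 (blk 8, set 0) → VC-HIT  vc=[20, 16]
9: 0x43 (blk 8, set 0) → L1-HIT  vc=[20, 16]
10: 0xa3 (blk 20, set 0) → VC-HIT  vc=[8, 16]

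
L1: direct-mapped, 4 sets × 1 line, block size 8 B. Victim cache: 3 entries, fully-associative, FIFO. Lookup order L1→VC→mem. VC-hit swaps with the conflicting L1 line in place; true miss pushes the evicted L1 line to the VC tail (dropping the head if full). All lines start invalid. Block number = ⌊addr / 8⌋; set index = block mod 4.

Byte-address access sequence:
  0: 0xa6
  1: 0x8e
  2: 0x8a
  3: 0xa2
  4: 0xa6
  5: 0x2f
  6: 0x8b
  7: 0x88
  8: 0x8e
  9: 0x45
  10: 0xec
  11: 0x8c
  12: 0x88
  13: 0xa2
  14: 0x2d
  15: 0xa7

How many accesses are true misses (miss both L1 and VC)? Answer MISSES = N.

0: 0xa6 (blk 20, set 0) → MISS  vc=[]
1: 0x8e (blk 17, set 1) → MISS  vc=[]
2: 0x8a (blk 17, set 1) → L1-HIT  vc=[]
3: 0xa2 (blk 20, set 0) → L1-HIT  vc=[]
4: 0xa6 (blk 20, set 0) → L1-HIT  vc=[]
5: 0x2f (blk 5, set 1) → MISS  vc=[17]
6: 0x8b (blk 17, set 1) → VC-HIT  vc=[5]
7: 0x88 (blk 17, set 1) → L1-HIT  vc=[5]
8: 0x8e (blk 17, set 1) → L1-HIT  vc=[5]
9: 0x45 (blk 8, set 0) → MISS  vc=[5, 20]
10: 0xec (blk 29, set 1) → MISS  vc=[5, 20, 17]
11: 0x8c (blk 17, set 1) → VC-HIT  vc=[5, 20, 29]
12: 0x88 (blk 17, set 1) → L1-HIT  vc=[5, 20, 29]
13: 0xa2 (blk 20, set 0) → VC-HIT  vc=[5, 8, 29]
14: 0x2d (blk 5, set 1) → VC-HIT  vc=[17, 8, 29]
15: 0xa7 (blk 20, set 0) → L1-HIT  vc=[17, 8, 29]

MISSES = 5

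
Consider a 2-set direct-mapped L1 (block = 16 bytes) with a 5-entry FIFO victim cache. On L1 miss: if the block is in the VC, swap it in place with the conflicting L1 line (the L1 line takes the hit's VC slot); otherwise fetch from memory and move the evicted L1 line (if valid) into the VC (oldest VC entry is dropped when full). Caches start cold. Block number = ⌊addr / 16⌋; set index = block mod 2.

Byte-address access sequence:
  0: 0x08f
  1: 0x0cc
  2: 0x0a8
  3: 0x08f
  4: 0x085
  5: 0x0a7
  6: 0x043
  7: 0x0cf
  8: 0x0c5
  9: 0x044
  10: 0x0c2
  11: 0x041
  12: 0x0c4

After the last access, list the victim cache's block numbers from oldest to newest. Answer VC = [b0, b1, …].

VC = [8, 4, 10]

  [0] addr=0x8f blk=8 s=0: MISS | VC []
  [1] addr=0xcc blk=12 s=0: MISS | VC [8]
  [2] addr=0xa8 blk=10 s=0: MISS | VC [8, 12]
  [3] addr=0x8f blk=8 s=0: VC-HIT | VC [10, 12]
  [4] addr=0x85 blk=8 s=0: L1-HIT | VC [10, 12]
  [5] addr=0xa7 blk=10 s=0: VC-HIT | VC [8, 12]
  [6] addr=0x43 blk=4 s=0: MISS | VC [8, 12, 10]
  [7] addr=0xcf blk=12 s=0: VC-HIT | VC [8, 4, 10]
  [8] addr=0xc5 blk=12 s=0: L1-HIT | VC [8, 4, 10]
  [9] addr=0x44 blk=4 s=0: VC-HIT | VC [8, 12, 10]
  [10] addr=0xc2 blk=12 s=0: VC-HIT | VC [8, 4, 10]
  [11] addr=0x41 blk=4 s=0: VC-HIT | VC [8, 12, 10]
  [12] addr=0xc4 blk=12 s=0: VC-HIT | VC [8, 4, 10]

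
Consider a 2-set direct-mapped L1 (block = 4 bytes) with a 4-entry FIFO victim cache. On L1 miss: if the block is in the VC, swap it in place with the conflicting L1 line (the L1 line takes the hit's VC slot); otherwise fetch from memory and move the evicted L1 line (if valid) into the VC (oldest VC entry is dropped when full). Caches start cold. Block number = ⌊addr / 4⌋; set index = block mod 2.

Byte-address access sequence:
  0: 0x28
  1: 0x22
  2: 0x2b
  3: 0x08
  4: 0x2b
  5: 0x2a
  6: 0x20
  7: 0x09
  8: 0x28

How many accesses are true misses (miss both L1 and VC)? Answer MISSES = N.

MISSES = 3

#0 0x28→b10/s0 MISS; vc=[]
#1 0x22→b8/s0 MISS; vc=[10]
#2 0x2b→b10/s0 VC-HIT; vc=[8]
#3 0x8→b2/s0 MISS; vc=[8,10]
#4 0x2b→b10/s0 VC-HIT; vc=[8,2]
#5 0x2a→b10/s0 L1-HIT; vc=[8,2]
#6 0x20→b8/s0 VC-HIT; vc=[10,2]
#7 0x9→b2/s0 VC-HIT; vc=[10,8]
#8 0x28→b10/s0 VC-HIT; vc=[2,8]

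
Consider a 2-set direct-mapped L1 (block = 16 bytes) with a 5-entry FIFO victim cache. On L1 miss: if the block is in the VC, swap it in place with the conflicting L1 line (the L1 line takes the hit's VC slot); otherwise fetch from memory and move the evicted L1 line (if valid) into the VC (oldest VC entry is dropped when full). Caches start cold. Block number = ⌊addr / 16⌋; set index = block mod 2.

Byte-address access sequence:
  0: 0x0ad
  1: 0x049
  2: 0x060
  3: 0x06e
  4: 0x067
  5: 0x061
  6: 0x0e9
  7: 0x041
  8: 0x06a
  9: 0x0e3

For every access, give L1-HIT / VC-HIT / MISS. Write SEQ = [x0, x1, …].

#0 0xad→b10/s0 MISS; vc=[]
#1 0x49→b4/s0 MISS; vc=[10]
#2 0x60→b6/s0 MISS; vc=[10,4]
#3 0x6e→b6/s0 L1-HIT; vc=[10,4]
#4 0x67→b6/s0 L1-HIT; vc=[10,4]
#5 0x61→b6/s0 L1-HIT; vc=[10,4]
#6 0xe9→b14/s0 MISS; vc=[10,4,6]
#7 0x41→b4/s0 VC-HIT; vc=[10,14,6]
#8 0x6a→b6/s0 VC-HIT; vc=[10,14,4]
#9 0xe3→b14/s0 VC-HIT; vc=[10,6,4]

SEQ = [MISS, MISS, MISS, L1-HIT, L1-HIT, L1-HIT, MISS, VC-HIT, VC-HIT, VC-HIT]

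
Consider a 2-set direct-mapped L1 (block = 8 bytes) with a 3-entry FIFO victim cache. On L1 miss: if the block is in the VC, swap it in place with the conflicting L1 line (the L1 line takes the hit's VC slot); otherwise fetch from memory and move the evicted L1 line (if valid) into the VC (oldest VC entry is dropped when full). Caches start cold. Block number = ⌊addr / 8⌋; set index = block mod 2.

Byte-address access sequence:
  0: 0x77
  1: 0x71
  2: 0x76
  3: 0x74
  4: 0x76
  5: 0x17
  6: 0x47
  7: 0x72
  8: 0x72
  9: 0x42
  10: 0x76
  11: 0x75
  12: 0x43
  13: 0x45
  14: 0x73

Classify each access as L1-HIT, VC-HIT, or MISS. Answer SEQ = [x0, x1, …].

SEQ = [MISS, L1-HIT, L1-HIT, L1-HIT, L1-HIT, MISS, MISS, VC-HIT, L1-HIT, VC-HIT, VC-HIT, L1-HIT, VC-HIT, L1-HIT, VC-HIT]

#0 0x77→b14/s0 MISS; vc=[]
#1 0x71→b14/s0 L1-HIT; vc=[]
#2 0x76→b14/s0 L1-HIT; vc=[]
#3 0x74→b14/s0 L1-HIT; vc=[]
#4 0x76→b14/s0 L1-HIT; vc=[]
#5 0x17→b2/s0 MISS; vc=[14]
#6 0x47→b8/s0 MISS; vc=[14,2]
#7 0x72→b14/s0 VC-HIT; vc=[8,2]
#8 0x72→b14/s0 L1-HIT; vc=[8,2]
#9 0x42→b8/s0 VC-HIT; vc=[14,2]
#10 0x76→b14/s0 VC-HIT; vc=[8,2]
#11 0x75→b14/s0 L1-HIT; vc=[8,2]
#12 0x43→b8/s0 VC-HIT; vc=[14,2]
#13 0x45→b8/s0 L1-HIT; vc=[14,2]
#14 0x73→b14/s0 VC-HIT; vc=[8,2]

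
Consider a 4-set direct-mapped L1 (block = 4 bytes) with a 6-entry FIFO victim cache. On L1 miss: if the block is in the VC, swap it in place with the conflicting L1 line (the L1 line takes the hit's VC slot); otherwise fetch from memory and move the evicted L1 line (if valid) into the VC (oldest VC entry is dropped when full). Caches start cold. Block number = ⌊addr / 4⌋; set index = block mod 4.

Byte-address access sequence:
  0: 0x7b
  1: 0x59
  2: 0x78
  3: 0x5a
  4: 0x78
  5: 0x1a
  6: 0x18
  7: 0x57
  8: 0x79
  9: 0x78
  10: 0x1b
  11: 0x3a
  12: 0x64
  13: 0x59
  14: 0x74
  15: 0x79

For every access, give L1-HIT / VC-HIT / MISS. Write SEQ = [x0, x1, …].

SEQ = [MISS, MISS, VC-HIT, VC-HIT, VC-HIT, MISS, L1-HIT, MISS, VC-HIT, L1-HIT, VC-HIT, MISS, MISS, VC-HIT, MISS, VC-HIT]

#0 0x7b→b30/s2 MISS; vc=[]
#1 0x59→b22/s2 MISS; vc=[30]
#2 0x78→b30/s2 VC-HIT; vc=[22]
#3 0x5a→b22/s2 VC-HIT; vc=[30]
#4 0x78→b30/s2 VC-HIT; vc=[22]
#5 0x1a→b6/s2 MISS; vc=[22,30]
#6 0x18→b6/s2 L1-HIT; vc=[22,30]
#7 0x57→b21/s1 MISS; vc=[22,30]
#8 0x79→b30/s2 VC-HIT; vc=[22,6]
#9 0x78→b30/s2 L1-HIT; vc=[22,6]
#10 0x1b→b6/s2 VC-HIT; vc=[22,30]
#11 0x3a→b14/s2 MISS; vc=[22,30,6]
#12 0x64→b25/s1 MISS; vc=[22,30,6,21]
#13 0x59→b22/s2 VC-HIT; vc=[14,30,6,21]
#14 0x74→b29/s1 MISS; vc=[14,30,6,21,25]
#15 0x79→b30/s2 VC-HIT; vc=[14,22,6,21,25]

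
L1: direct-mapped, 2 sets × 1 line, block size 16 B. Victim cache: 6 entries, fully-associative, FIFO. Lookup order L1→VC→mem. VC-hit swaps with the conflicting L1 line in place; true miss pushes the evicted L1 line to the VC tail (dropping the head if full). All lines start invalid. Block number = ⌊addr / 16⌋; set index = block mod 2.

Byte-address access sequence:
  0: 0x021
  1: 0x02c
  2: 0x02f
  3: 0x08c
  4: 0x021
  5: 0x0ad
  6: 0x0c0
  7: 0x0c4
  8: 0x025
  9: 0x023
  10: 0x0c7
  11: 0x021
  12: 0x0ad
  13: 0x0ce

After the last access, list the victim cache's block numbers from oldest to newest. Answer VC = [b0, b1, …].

VC = [8, 10, 2]

#0 0x21→b2/s0 MISS; vc=[]
#1 0x2c→b2/s0 L1-HIT; vc=[]
#2 0x2f→b2/s0 L1-HIT; vc=[]
#3 0x8c→b8/s0 MISS; vc=[2]
#4 0x21→b2/s0 VC-HIT; vc=[8]
#5 0xad→b10/s0 MISS; vc=[8,2]
#6 0xc0→b12/s0 MISS; vc=[8,2,10]
#7 0xc4→b12/s0 L1-HIT; vc=[8,2,10]
#8 0x25→b2/s0 VC-HIT; vc=[8,12,10]
#9 0x23→b2/s0 L1-HIT; vc=[8,12,10]
#10 0xc7→b12/s0 VC-HIT; vc=[8,2,10]
#11 0x21→b2/s0 VC-HIT; vc=[8,12,10]
#12 0xad→b10/s0 VC-HIT; vc=[8,12,2]
#13 0xce→b12/s0 VC-HIT; vc=[8,10,2]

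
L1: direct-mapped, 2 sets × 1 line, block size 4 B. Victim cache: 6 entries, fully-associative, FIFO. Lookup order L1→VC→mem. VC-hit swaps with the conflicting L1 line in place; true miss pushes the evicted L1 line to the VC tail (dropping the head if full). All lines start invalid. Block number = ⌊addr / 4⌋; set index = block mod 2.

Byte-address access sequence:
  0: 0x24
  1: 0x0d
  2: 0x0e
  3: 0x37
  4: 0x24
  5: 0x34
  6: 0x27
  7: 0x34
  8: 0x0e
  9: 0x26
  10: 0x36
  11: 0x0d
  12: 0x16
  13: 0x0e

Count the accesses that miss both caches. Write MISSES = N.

0: 0x24 (blk 9, set 1) → MISS  vc=[]
1: 0xd (blk 3, set 1) → MISS  vc=[9]
2: 0xe (blk 3, set 1) → L1-HIT  vc=[9]
3: 0x37 (blk 13, set 1) → MISS  vc=[9, 3]
4: 0x24 (blk 9, set 1) → VC-HIT  vc=[13, 3]
5: 0x34 (blk 13, set 1) → VC-HIT  vc=[9, 3]
6: 0x27 (blk 9, set 1) → VC-HIT  vc=[13, 3]
7: 0x34 (blk 13, set 1) → VC-HIT  vc=[9, 3]
8: 0xe (blk 3, set 1) → VC-HIT  vc=[9, 13]
9: 0x26 (blk 9, set 1) → VC-HIT  vc=[3, 13]
10: 0x36 (blk 13, set 1) → VC-HIT  vc=[3, 9]
11: 0xd (blk 3, set 1) → VC-HIT  vc=[13, 9]
12: 0x16 (blk 5, set 1) → MISS  vc=[13, 9, 3]
13: 0xe (blk 3, set 1) → VC-HIT  vc=[13, 9, 5]

MISSES = 4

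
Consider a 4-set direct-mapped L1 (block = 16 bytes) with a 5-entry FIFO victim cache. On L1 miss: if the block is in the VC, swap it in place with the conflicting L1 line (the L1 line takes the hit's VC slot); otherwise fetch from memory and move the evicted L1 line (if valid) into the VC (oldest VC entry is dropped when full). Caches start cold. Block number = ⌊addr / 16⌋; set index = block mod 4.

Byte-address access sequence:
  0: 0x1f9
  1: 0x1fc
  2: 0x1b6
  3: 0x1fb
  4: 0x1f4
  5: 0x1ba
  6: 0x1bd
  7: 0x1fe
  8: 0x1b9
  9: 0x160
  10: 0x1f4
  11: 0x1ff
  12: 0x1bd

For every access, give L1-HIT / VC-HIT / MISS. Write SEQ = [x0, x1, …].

#0 0x1f9→b31/s3 MISS; vc=[]
#1 0x1fc→b31/s3 L1-HIT; vc=[]
#2 0x1b6→b27/s3 MISS; vc=[31]
#3 0x1fb→b31/s3 VC-HIT; vc=[27]
#4 0x1f4→b31/s3 L1-HIT; vc=[27]
#5 0x1ba→b27/s3 VC-HIT; vc=[31]
#6 0x1bd→b27/s3 L1-HIT; vc=[31]
#7 0x1fe→b31/s3 VC-HIT; vc=[27]
#8 0x1b9→b27/s3 VC-HIT; vc=[31]
#9 0x160→b22/s2 MISS; vc=[31]
#10 0x1f4→b31/s3 VC-HIT; vc=[27]
#11 0x1ff→b31/s3 L1-HIT; vc=[27]
#12 0x1bd→b27/s3 VC-HIT; vc=[31]

SEQ = [MISS, L1-HIT, MISS, VC-HIT, L1-HIT, VC-HIT, L1-HIT, VC-HIT, VC-HIT, MISS, VC-HIT, L1-HIT, VC-HIT]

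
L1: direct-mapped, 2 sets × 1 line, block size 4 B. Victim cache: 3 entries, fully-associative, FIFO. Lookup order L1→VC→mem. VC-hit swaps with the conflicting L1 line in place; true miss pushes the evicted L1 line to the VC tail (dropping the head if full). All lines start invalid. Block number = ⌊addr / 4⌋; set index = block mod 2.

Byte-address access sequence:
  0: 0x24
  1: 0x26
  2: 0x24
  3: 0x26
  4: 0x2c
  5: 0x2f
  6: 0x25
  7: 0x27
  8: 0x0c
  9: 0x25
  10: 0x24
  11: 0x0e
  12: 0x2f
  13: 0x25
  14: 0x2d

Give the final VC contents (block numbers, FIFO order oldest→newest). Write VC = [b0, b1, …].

VC = [3, 9]

  [0] addr=0x24 blk=9 s=1: MISS | VC []
  [1] addr=0x26 blk=9 s=1: L1-HIT | VC []
  [2] addr=0x24 blk=9 s=1: L1-HIT | VC []
  [3] addr=0x26 blk=9 s=1: L1-HIT | VC []
  [4] addr=0x2c blk=11 s=1: MISS | VC [9]
  [5] addr=0x2f blk=11 s=1: L1-HIT | VC [9]
  [6] addr=0x25 blk=9 s=1: VC-HIT | VC [11]
  [7] addr=0x27 blk=9 s=1: L1-HIT | VC [11]
  [8] addr=0xc blk=3 s=1: MISS | VC [11, 9]
  [9] addr=0x25 blk=9 s=1: VC-HIT | VC [11, 3]
  [10] addr=0x24 blk=9 s=1: L1-HIT | VC [11, 3]
  [11] addr=0xe blk=3 s=1: VC-HIT | VC [11, 9]
  [12] addr=0x2f blk=11 s=1: VC-HIT | VC [3, 9]
  [13] addr=0x25 blk=9 s=1: VC-HIT | VC [3, 11]
  [14] addr=0x2d blk=11 s=1: VC-HIT | VC [3, 9]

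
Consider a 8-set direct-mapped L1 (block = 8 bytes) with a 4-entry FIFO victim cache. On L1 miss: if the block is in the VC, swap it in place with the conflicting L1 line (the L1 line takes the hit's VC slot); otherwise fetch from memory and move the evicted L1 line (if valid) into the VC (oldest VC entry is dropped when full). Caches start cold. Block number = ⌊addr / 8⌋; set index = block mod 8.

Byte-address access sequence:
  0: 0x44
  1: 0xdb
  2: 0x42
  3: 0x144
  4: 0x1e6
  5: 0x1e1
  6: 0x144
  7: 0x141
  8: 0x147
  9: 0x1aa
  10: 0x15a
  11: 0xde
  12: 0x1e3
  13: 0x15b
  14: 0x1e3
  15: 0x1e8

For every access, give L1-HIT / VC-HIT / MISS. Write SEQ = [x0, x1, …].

  [0] addr=0x44 blk=8 s=0: MISS | VC []
  [1] addr=0xdb blk=27 s=3: MISS | VC []
  [2] addr=0x42 blk=8 s=0: L1-HIT | VC []
  [3] addr=0x144 blk=40 s=0: MISS | VC [8]
  [4] addr=0x1e6 blk=60 s=4: MISS | VC [8]
  [5] addr=0x1e1 blk=60 s=4: L1-HIT | VC [8]
  [6] addr=0x144 blk=40 s=0: L1-HIT | VC [8]
  [7] addr=0x141 blk=40 s=0: L1-HIT | VC [8]
  [8] addr=0x147 blk=40 s=0: L1-HIT | VC [8]
  [9] addr=0x1aa blk=53 s=5: MISS | VC [8]
  [10] addr=0x15a blk=43 s=3: MISS | VC [8, 27]
  [11] addr=0xde blk=27 s=3: VC-HIT | VC [8, 43]
  [12] addr=0x1e3 blk=60 s=4: L1-HIT | VC [8, 43]
  [13] addr=0x15b blk=43 s=3: VC-HIT | VC [8, 27]
  [14] addr=0x1e3 blk=60 s=4: L1-HIT | VC [8, 27]
  [15] addr=0x1e8 blk=61 s=5: MISS | VC [8, 27, 53]

SEQ = [MISS, MISS, L1-HIT, MISS, MISS, L1-HIT, L1-HIT, L1-HIT, L1-HIT, MISS, MISS, VC-HIT, L1-HIT, VC-HIT, L1-HIT, MISS]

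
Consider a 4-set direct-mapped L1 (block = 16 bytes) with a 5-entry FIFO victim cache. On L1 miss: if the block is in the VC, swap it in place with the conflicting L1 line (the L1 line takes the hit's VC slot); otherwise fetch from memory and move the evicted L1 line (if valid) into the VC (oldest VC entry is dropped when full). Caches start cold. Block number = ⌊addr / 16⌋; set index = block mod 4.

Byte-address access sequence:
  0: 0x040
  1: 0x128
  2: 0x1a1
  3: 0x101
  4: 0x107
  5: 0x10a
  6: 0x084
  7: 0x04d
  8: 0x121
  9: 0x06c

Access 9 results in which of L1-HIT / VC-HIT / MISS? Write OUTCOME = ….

OUTCOME = MISS

0: 0x40 (blk 4, set 0) → MISS  vc=[]
1: 0x128 (blk 18, set 2) → MISS  vc=[]
2: 0x1a1 (blk 26, set 2) → MISS  vc=[18]
3: 0x101 (blk 16, set 0) → MISS  vc=[18, 4]
4: 0x107 (blk 16, set 0) → L1-HIT  vc=[18, 4]
5: 0x10a (blk 16, set 0) → L1-HIT  vc=[18, 4]
6: 0x84 (blk 8, set 0) → MISS  vc=[18, 4, 16]
7: 0x4d (blk 4, set 0) → VC-HIT  vc=[18, 8, 16]
8: 0x121 (blk 18, set 2) → VC-HIT  vc=[26, 8, 16]
9: 0x6c (blk 6, set 2) → MISS  vc=[26, 8, 16, 18]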